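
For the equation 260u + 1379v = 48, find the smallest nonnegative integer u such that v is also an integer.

gcd(1379, 260):
  1379 = 5×260 + 79
  260 = 3×79 + 23
  79 = 3×23 + 10
  23 = 2×10 + 3
  10 = 3×3 + 1
  3 = 3×1
so gcd(1379, 260) = 1.
1 divides 48, so solutions exist.
Back-substitute for Bézout coefficients:
  1 = 10 - 3×3
  ... = 260×(-419) + 1379×(79)
Scale by 48/1 = 48: (u₀, v₀) = (-20112, 3792).
General solution: u = -20112 + 1379t, v = 3792 - 260t for integer t.
u ≥ 0: smallest is -20112 mod 1379 = 573 (at t = 15), with v = -108.

573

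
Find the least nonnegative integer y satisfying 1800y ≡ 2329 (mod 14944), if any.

gcd(14944, 1800) = 8.
8 does not divide 2329, so the congruence has no solution.

no solution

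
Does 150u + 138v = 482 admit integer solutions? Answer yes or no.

no

gcd(150, 138) = 6  (150 = 1·138 + 12, 138 = 11·12 + 6, 12 = 2·6).
6 does not divide 482 (remainder 2), so no integer solutions.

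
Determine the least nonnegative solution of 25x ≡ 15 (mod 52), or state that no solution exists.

11

gcd(52, 25):
  52 = 2·25 + 2
  25 = 12·2 + 1
  2 = 2·1
so gcd(52, 25) = 1.
1 divides 15, so solutions exist.
Back-substitute for Bézout coefficients:
  1 = 25 - 12·2
  ... = 25·(25) + 52·(-12)
So 25·(25) ≡ 1 (mod 52); multiply by 15: x ≡ 375 (mod 52).
Smallest nonnegative: x = 375 mod 52 = 11.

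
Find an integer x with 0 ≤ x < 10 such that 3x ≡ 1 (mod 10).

gcd(10, 3) = 1.
By Bézout, 3·(-3) + 10·(1) = 1.
So 3·-3 ≡ 1 (mod 10), and -3 mod 10 = 7.

7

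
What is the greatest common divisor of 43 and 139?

gcd(139, 43):
  139 = 3×43 + 10
  43 = 4×10 + 3
  10 = 3×3 + 1
  3 = 3×1
so gcd(139, 43) = 1.

1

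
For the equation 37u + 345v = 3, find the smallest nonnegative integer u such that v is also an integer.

84

gcd(345, 37) = 1.
1 divides 3, so solutions exist.
By Bézout, 37×(28) + 345×(-3) = 1.
Scale by 3/1 = 3: (u₀, v₀) = (84, -9).
General solution: u = 84 + 345t, v = -9 - 37t for integer t.
u ≥ 0: smallest is 84 mod 345 = 84 (at t = 0), with v = -9.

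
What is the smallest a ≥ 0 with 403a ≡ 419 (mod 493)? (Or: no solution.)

450

gcd(493, 403):
  493 = 1·403 + 90
  403 = 4·90 + 43
  90 = 2·43 + 4
  43 = 10·4 + 3
  4 = 1·3 + 1
  3 = 3·1
so gcd(493, 403) = 1.
1 divides 419, so solutions exist.
Back-substitute for Bézout coefficients:
  1 = 4 - 1·3
  ... = 403·(-126) + 493·(103)
So 403·(-126) ≡ 1 (mod 493); multiply by 419: a ≡ -52794 (mod 493).
Smallest nonnegative: a = -52794 mod 493 = 450.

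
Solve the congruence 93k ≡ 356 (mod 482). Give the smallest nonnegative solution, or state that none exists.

434

gcd(482, 93):
  482 = 5·93 + 17
  93 = 5·17 + 8
  17 = 2·8 + 1
  8 = 8·1
so gcd(482, 93) = 1.
1 divides 356, so solutions exist.
Back-substitute for Bézout coefficients:
  1 = 17 - 2·8
  ... = 93·(-57) + 482·(11)
So 93·(-57) ≡ 1 (mod 482); multiply by 356: k ≡ -20292 (mod 482).
Smallest nonnegative: k = -20292 mod 482 = 434.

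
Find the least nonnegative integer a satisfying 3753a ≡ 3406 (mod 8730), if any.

no solution

gcd(8730, 3753) = 9.
9 does not divide 3406, so the congruence has no solution.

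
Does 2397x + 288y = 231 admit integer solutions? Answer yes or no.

yes

gcd(2397, 288) = 3  (2397 = 8×288 + 93, 288 = 3×93 + 9, 93 = 10×9 + 3, 9 = 3×3).
3 divides 231, so integer solutions exist.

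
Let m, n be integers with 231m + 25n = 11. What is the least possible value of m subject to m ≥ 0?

gcd(231, 25):
  231 = 9×25 + 6
  25 = 4×6 + 1
  6 = 6×1
so gcd(231, 25) = 1.
1 divides 11, so solutions exist.
Back-substitute for Bézout coefficients:
  1 = 25 - 4×6
  ... = 231×(-4) + 25×(37)
Scale by 11/1 = 11: (m₀, n₀) = (-44, 407).
General solution: m = -44 + 25t, n = 407 - 231t for integer t.
m ≥ 0: smallest is -44 mod 25 = 6 (at t = 2), with n = -55.

6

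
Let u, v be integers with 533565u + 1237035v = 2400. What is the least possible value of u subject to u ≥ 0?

gcd(1237035, 533565):
  1237035 = 2·533565 + 169905
  533565 = 3·169905 + 23850
  169905 = 7·23850 + 2955
  23850 = 8·2955 + 210
  2955 = 14·210 + 15
  210 = 14·15
so gcd(1237035, 533565) = 15.
15 divides 2400, so solutions exist.
Back-substitute for Bézout coefficients:
  15 = 2955 - 14·210
  ... = 533565·(-5861) + 1237035·(2528)
Scale by 2400/15 = 160: (u₀, v₀) = (-937760, 404480).
General solution: u = -937760 + 82469t, v = 404480 - 35571t for integer t.
u ≥ 0: smallest is -937760 mod 82469 = 51868 (at t = 12), with v = -22372.

51868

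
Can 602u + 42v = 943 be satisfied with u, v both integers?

no

gcd(602, 42):
  602 = 14*42 + 14
  42 = 3*14
so gcd(602, 42) = 14.
14 does not divide 943 (remainder 5), so no integer solutions.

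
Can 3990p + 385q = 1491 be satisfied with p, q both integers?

gcd(3990, 385) = 35  (3990 = 10×385 + 140, 385 = 2×140 + 105, 140 = 1×105 + 35, 105 = 3×35).
35 does not divide 1491 (remainder 21), so no integer solutions.

no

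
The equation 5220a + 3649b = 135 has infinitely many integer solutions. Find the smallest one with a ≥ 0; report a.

gcd(5220, 3649):
  5220 = 1·3649 + 1571
  3649 = 2·1571 + 507
  1571 = 3·507 + 50
  507 = 10·50 + 7
  50 = 7·7 + 1
  7 = 7·1
so gcd(5220, 3649) = 1.
1 divides 135, so solutions exist.
Back-substitute for Bézout coefficients:
  1 = 50 - 7·7
  ... = 5220·(511) + 3649·(-731)
Scale by 135/1 = 135: (a₀, b₀) = (68985, -98685).
General solution: a = 68985 + 3649t, b = -98685 - 5220t for integer t.
a ≥ 0: smallest is 68985 mod 3649 = 3303 (at t = -18), with b = -4725.

3303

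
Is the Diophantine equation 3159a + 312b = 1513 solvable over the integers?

no

gcd(3159, 312) = 39  (3159 = 10·312 + 39, 312 = 8·39).
39 does not divide 1513 (remainder 31), so no integer solutions.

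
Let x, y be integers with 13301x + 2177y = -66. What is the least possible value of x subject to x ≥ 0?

1530

gcd(13301, 2177):
  13301 = 6*2177 + 239
  2177 = 9*239 + 26
  239 = 9*26 + 5
  26 = 5*5 + 1
  5 = 5*1
so gcd(13301, 2177) = 1.
1 divides -66, so solutions exist.
Back-substitute for Bézout coefficients:
  1 = 26 - 5*5
  ... = 13301*(-419) + 2177*(2560)
Scale by -66/1 = -66: (x₀, y₀) = (27654, -168960).
General solution: x = 27654 + 2177t, y = -168960 - 13301t for integer t.
x ≥ 0: smallest is 27654 mod 2177 = 1530 (at t = -12), with y = -9348.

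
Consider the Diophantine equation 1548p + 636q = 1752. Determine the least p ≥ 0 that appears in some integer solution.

34

gcd(1548, 636) = 12  (1548 = 2·636 + 276, 636 = 2·276 + 84, 276 = 3·84 + 24, 84 = 3·24 + 12, 24 = 2·12).
12 divides 1752, so solutions exist.
Back-substituting, 1548·(-23) + 636·(56) = 12.
Scale by 1752/12 = 146: (p₀, q₀) = (-3358, 8176).
General solution: p = -3358 + 53t, q = 8176 - 129t for integer t.
p ≥ 0: smallest is -3358 mod 53 = 34 (at t = 64), with q = -80.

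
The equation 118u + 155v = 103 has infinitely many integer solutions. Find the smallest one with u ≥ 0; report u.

gcd(155, 118):
  155 = 1·118 + 37
  118 = 3·37 + 7
  37 = 5·7 + 2
  7 = 3·2 + 1
  2 = 2·1
so gcd(155, 118) = 1.
1 divides 103, so solutions exist.
Back-substitute for Bézout coefficients:
  1 = 7 - 3·2
  ... = 118·(67) + 155·(-51)
Scale by 103/1 = 103: (u₀, v₀) = (6901, -5253).
General solution: u = 6901 + 155t, v = -5253 - 118t for integer t.
u ≥ 0: smallest is 6901 mod 155 = 81 (at t = -44), with v = -61.

81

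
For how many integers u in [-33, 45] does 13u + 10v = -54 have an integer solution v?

8

gcd(13, 10):
  13 = 1·10 + 3
  10 = 3·3 + 1
  3 = 3·1
so gcd(13, 10) = 1.
Back-substitute for Bézout coefficients:
  1 = 10 - 3·3
  ... = 13·(-3) + 10·(4)
Scale by -54: particular solution (162, -216); reduce u mod 10: (2, -8).
General solution: u = 2 + 10t, v = -8 - 13t for integer t.
-33 ≤ 2 + 10t ≤ 45 gives t ∈ [-3, 4], which is 8 values.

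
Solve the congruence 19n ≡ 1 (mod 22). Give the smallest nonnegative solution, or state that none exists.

7

gcd(22, 19) = 1  (22 = 1×19 + 3, 19 = 6×3 + 1, 3 = 3×1).
1 divides 1, so solutions exist.
Back-substituting, 19×(7) + 22×(-6) = 1.
So 19×(7) ≡ 1 (mod 22); multiply by 1: n ≡ 7 (mod 22).
Smallest nonnegative: n = 7 mod 22 = 7.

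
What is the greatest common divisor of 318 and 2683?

1

gcd(2683, 318):
  2683 = 8·318 + 139
  318 = 2·139 + 40
  139 = 3·40 + 19
  40 = 2·19 + 2
  19 = 9·2 + 1
  2 = 2·1
so gcd(2683, 318) = 1.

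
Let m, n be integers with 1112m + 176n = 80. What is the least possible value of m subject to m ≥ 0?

gcd(1112, 176):
  1112 = 6*176 + 56
  176 = 3*56 + 8
  56 = 7*8
so gcd(1112, 176) = 8.
8 divides 80, so solutions exist.
Back-substitute for Bézout coefficients:
  8 = 176 - 3*56
  ... = 1112*(-3) + 176*(19)
Scale by 80/8 = 10: (m₀, n₀) = (-30, 190).
General solution: m = -30 + 22t, n = 190 - 139t for integer t.
m ≥ 0: smallest is -30 mod 22 = 14 (at t = 2), with n = -88.

14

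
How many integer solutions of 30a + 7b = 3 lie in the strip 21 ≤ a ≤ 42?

gcd(30, 7):
  30 = 4×7 + 2
  7 = 3×2 + 1
  2 = 2×1
so gcd(30, 7) = 1.
Back-substitute for Bézout coefficients:
  1 = 7 - 3×2
  ... = 30×(-3) + 7×(13)
Scale by 3: particular solution (-9, 39); reduce a mod 7: (5, -21).
General solution: a = 5 + 7t, b = -21 - 30t for integer t.
21 ≤ 5 + 7t ≤ 42 gives t ∈ [3, 5], which is 3 values.

3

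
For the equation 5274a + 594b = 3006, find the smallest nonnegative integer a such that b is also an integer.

gcd(5274, 594):
  5274 = 8×594 + 522
  594 = 1×522 + 72
  522 = 7×72 + 18
  72 = 4×18
so gcd(5274, 594) = 18.
18 divides 3006, so solutions exist.
Back-substitute for Bézout coefficients:
  18 = 522 - 7×72
  ... = 5274×(8) + 594×(-71)
Scale by 3006/18 = 167: (a₀, b₀) = (1336, -11857).
General solution: a = 1336 + 33t, b = -11857 - 293t for integer t.
a ≥ 0: smallest is 1336 mod 33 = 16 (at t = -40), with b = -137.

16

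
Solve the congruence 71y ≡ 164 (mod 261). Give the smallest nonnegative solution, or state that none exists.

142

gcd(261, 71):
  261 = 3×71 + 48
  71 = 1×48 + 23
  48 = 2×23 + 2
  23 = 11×2 + 1
  2 = 2×1
so gcd(261, 71) = 1.
1 divides 164, so solutions exist.
Back-substitute for Bézout coefficients:
  1 = 23 - 11×2
  ... = 71×(125) + 261×(-34)
So 71×(125) ≡ 1 (mod 261); multiply by 164: y ≡ 20500 (mod 261).
Smallest nonnegative: y = 20500 mod 261 = 142.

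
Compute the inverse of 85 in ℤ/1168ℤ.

gcd(1168, 85):
  1168 = 13*85 + 63
  85 = 1*63 + 22
  63 = 2*22 + 19
  22 = 1*19 + 3
  19 = 6*3 + 1
  3 = 3*1
so gcd(1168, 85) = 1.
Back-substitute for Bézout coefficients:
  1 = 19 - 6*3
  ... = 85*(-371) + 1168*(27)
So 85*-371 ≡ 1 (mod 1168), and -371 mod 1168 = 797.

797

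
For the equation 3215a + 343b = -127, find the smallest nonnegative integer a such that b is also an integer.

66

gcd(3215, 343) = 1  (3215 = 9·343 + 128, 343 = 2·128 + 87, 128 = 1·87 + 41, 87 = 2·41 + 5, 41 = 8·5 + 1, 5 = 5·1).
1 divides -127, so solutions exist.
Back-substituting, 3215·(67) + 343·(-628) = 1.
Scale by -127/1 = -127: (a₀, b₀) = (-8509, 79756).
General solution: a = -8509 + 343t, b = 79756 - 3215t for integer t.
a ≥ 0: smallest is -8509 mod 343 = 66 (at t = 25), with b = -619.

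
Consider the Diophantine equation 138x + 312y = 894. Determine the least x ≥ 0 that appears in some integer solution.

11

gcd(312, 138):
  312 = 2·138 + 36
  138 = 3·36 + 30
  36 = 1·30 + 6
  30 = 5·6
so gcd(312, 138) = 6.
6 divides 894, so solutions exist.
Back-substitute for Bézout coefficients:
  6 = 36 - 1·30
  ... = 138·(-9) + 312·(4)
Scale by 894/6 = 149: (x₀, y₀) = (-1341, 596).
General solution: x = -1341 + 52t, y = 596 - 23t for integer t.
x ≥ 0: smallest is -1341 mod 52 = 11 (at t = 26), with y = -2.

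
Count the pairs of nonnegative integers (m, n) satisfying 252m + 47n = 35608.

gcd(252, 47) = 1.
By Bézout, 252*(-11) + 47*(59) = 1.
One solution: (10, 704).
General: m = 10 + 47t, n = 704 - 252t.
m ≥ 0 ⇒ t ≥ 0; n ≥ 0 ⇒ t ≤ 2. So t ∈ [0, 2]: 3 solutions.

3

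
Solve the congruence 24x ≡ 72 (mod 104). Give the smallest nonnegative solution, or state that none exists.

gcd(104, 24) = 8.
8 divides 72, so solutions exist.
By Bézout, 24×(-4) + 104×(1) = 8.
So 24×(-4) ≡ 8 (mod 104); multiply by 9: x ≡ -36 (mod 13).
Smallest nonnegative: x = -36 mod 13 = 3.

3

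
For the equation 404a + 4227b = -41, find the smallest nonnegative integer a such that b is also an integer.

3212

gcd(4227, 404) = 1.
1 divides -41, so solutions exist.
By Bézout, 404*(-1831) + 4227*(175) = 1.
Scale by -41/1 = -41: (a₀, b₀) = (75071, -7175).
General solution: a = 75071 + 4227t, b = -7175 - 404t for integer t.
a ≥ 0: smallest is 75071 mod 4227 = 3212 (at t = -17), with b = -307.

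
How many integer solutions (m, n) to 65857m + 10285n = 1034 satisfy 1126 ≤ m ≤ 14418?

14

gcd(65857, 10285):
  65857 = 6×10285 + 4147
  10285 = 2×4147 + 1991
  4147 = 2×1991 + 165
  1991 = 12×165 + 11
  165 = 15×11
so gcd(65857, 10285) = 11.
Back-substitute for Bézout coefficients:
  11 = 1991 - 12×165
  ... = 65857×(-62) + 10285×(397)
Scale by 94: particular solution (-5828, 37318); reduce m mod 935: (717, -4591).
General solution: m = 717 + 935t, n = -4591 - 5987t for integer t.
1126 ≤ 717 + 935t ≤ 14418 gives t ∈ [1, 14], which is 14 values.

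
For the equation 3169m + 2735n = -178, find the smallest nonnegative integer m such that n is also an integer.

718

gcd(3169, 2735) = 1  (3169 = 1×2735 + 434, 2735 = 6×434 + 131, 434 = 3×131 + 41, 131 = 3×41 + 8, 41 = 5×8 + 1, 8 = 8×1).
1 divides -178, so solutions exist.
Back-substituting, 3169×(334) + 2735×(-387) = 1.
Scale by -178/1 = -178: (m₀, n₀) = (-59452, 68886).
General solution: m = -59452 + 2735t, n = 68886 - 3169t for integer t.
m ≥ 0: smallest is -59452 mod 2735 = 718 (at t = 22), with n = -832.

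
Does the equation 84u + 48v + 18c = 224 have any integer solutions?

no

gcd(84, 48) = 12  (84 = 1·48 + 36, 48 = 1·36 + 12, 36 = 3·12).
gcd(12, 18) = 6.
6 does not divide 224 (remainder 2), so no integer solutions.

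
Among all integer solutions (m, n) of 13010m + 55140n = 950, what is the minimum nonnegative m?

gcd(55140, 13010) = 10.
10 divides 950, so solutions exist.
By Bézout, 13010·(1085) + 55140·(-256) = 10.
Scale by 950/10 = 95: (m₀, n₀) = (103075, -24320).
General solution: m = 103075 + 5514t, n = -24320 - 1301t for integer t.
m ≥ 0: smallest is 103075 mod 5514 = 3823 (at t = -18), with n = -902.

3823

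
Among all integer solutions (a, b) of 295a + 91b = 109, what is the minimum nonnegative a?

67

gcd(295, 91) = 1  (295 = 3*91 + 22, 91 = 4*22 + 3, 22 = 7*3 + 1, 3 = 3*1).
1 divides 109, so solutions exist.
Back-substituting, 295*(29) + 91*(-94) = 1.
Scale by 109/1 = 109: (a₀, b₀) = (3161, -10246).
General solution: a = 3161 + 91t, b = -10246 - 295t for integer t.
a ≥ 0: smallest is 3161 mod 91 = 67 (at t = -34), with b = -216.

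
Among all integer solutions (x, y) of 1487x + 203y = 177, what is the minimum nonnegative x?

178

gcd(1487, 203):
  1487 = 7*203 + 66
  203 = 3*66 + 5
  66 = 13*5 + 1
  5 = 5*1
so gcd(1487, 203) = 1.
1 divides 177, so solutions exist.
Back-substitute for Bézout coefficients:
  1 = 66 - 13*5
  ... = 1487*(40) + 203*(-293)
Scale by 177/1 = 177: (x₀, y₀) = (7080, -51861).
General solution: x = 7080 + 203t, y = -51861 - 1487t for integer t.
x ≥ 0: smallest is 7080 mod 203 = 178 (at t = -34), with y = -1303.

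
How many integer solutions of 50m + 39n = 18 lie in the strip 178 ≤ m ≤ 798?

gcd(50, 39) = 1  (50 = 1*39 + 11, 39 = 3*11 + 6, 11 = 1*6 + 5, 6 = 1*5 + 1, 5 = 5*1).
Back-substituting, 50*(-7) + 39*(9) = 1.
Scale by 18: particular solution (-126, 162); reduce m mod 39: (30, -38).
General solution: m = 30 + 39t, n = -38 - 50t for integer t.
178 ≤ 30 + 39t ≤ 798 gives t ∈ [4, 19], which is 16 values.

16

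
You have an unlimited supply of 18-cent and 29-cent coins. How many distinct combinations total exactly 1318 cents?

Need nonnegative integers with 18j + 29k = 1318.
gcd(18, 29) = 1, and 18·(-8) + 29·(5) = 1.
So (j₀, k₀) = (-10544, 6590); general j = -10544 + 29t, k = 6590 - 18t.
j ≥ 0 ⇒ t ≥ 364; k ≥ 0 ⇒ t ≤ 366. That's 3 values of t.

3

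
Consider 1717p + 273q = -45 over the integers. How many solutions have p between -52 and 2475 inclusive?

9

gcd(1717, 273) = 1.
By Bézout, 1717*(-38) + 273*(239) = 1.
Particular solution: (72, -453).
General solution: p = 72 + 273t, q = -453 - 1717t for integer t.
-52 ≤ 72 + 273t ≤ 2475 gives t ∈ [0, 8], which is 9 values.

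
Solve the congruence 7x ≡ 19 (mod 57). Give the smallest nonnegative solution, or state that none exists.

gcd(57, 7):
  57 = 8·7 + 1
  7 = 7·1
so gcd(57, 7) = 1.
1 divides 19, so solutions exist.
Back-substitute for Bézout coefficients:
  1 = 57 - 8·7
  ... = 7·(-8) + 57·(1)
So 7·(-8) ≡ 1 (mod 57); multiply by 19: x ≡ -152 (mod 57).
Smallest nonnegative: x = -152 mod 57 = 19.

19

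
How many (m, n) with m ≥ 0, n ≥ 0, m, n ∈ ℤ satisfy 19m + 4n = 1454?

19

gcd(19, 4) = 1.
By Bézout, 19×(-1) + 4×(5) = 1.
One solution: (2, 354).
General: m = 2 + 4t, n = 354 - 19t.
m ≥ 0 ⇒ t ≥ 0; n ≥ 0 ⇒ t ≤ 18. So t ∈ [0, 18]: 19 solutions.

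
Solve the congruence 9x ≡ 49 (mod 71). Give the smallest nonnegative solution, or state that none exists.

gcd(71, 9):
  71 = 7*9 + 8
  9 = 1*8 + 1
  8 = 8*1
so gcd(71, 9) = 1.
1 divides 49, so solutions exist.
Back-substitute for Bézout coefficients:
  1 = 9 - 1*8
  ... = 9*(8) + 71*(-1)
So 9*(8) ≡ 1 (mod 71); multiply by 49: x ≡ 392 (mod 71).
Smallest nonnegative: x = 392 mod 71 = 37.

37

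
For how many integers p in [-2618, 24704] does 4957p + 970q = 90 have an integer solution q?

29

gcd(4957, 970) = 1  (4957 = 5*970 + 107, 970 = 9*107 + 7, 107 = 15*7 + 2, 7 = 3*2 + 1, 2 = 2*1).
Back-substituting, 4957*(-417) + 970*(2131) = 1.
Scale by 90: particular solution (-37530, 191790); reduce p mod 970: (300, -1533).
General solution: p = 300 + 970t, q = -1533 - 4957t for integer t.
-2618 ≤ 300 + 970t ≤ 24704 gives t ∈ [-3, 25], which is 29 values.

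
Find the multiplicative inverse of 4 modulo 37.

28

gcd(37, 4) = 1.
By Bézout, 4×(-9) + 37×(1) = 1.
So 4×-9 ≡ 1 (mod 37), and -9 mod 37 = 28.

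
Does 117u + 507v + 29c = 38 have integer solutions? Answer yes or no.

gcd(507, 117) = 39  (507 = 4×117 + 39, 117 = 3×39).
gcd(39, 29) = 1.
1 divides 38, so integer solutions exist.

yes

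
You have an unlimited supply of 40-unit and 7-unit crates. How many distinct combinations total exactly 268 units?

Need nonnegative integers with 40j + 7k = 268.
gcd(40, 7) = 1, and 40·(3) + 7·(-17) = 1.
So (j₀, k₀) = (804, -4556); general j = 804 + 7t, k = -4556 - 40t.
j ≥ 0 ⇒ t ≥ -114; k ≥ 0 ⇒ t ≤ -114. That's 1 value of t.

1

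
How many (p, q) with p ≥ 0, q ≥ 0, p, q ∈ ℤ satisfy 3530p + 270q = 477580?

5

gcd(3530, 270):
  3530 = 13·270 + 20
  270 = 13·20 + 10
  20 = 2·10
so gcd(3530, 270) = 10.
Back-substitute for Bézout coefficients:
  10 = 270 - 13·20
  ... = 3530·(-13) + 270·(170)
Scale by 47758: one solution is (-620854, 8118860). Reduce p mod 27: (11, 1625).
General: p = 11 + 27t, q = 1625 - 353t.
p ≥ 0 ⇒ t ≥ 0; q ≥ 0 ⇒ t ≤ 4. So t ∈ [0, 4]: 5 solutions.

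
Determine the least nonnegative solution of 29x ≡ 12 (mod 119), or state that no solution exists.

103

gcd(119, 29) = 1  (119 = 4×29 + 3, 29 = 9×3 + 2, 3 = 1×2 + 1, 2 = 2×1).
1 divides 12, so solutions exist.
Back-substituting, 29×(-41) + 119×(10) = 1.
So 29×(-41) ≡ 1 (mod 119); multiply by 12: x ≡ -492 (mod 119).
Smallest nonnegative: x = -492 mod 119 = 103.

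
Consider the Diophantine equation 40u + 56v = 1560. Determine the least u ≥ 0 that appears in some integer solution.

4

gcd(56, 40):
  56 = 1×40 + 16
  40 = 2×16 + 8
  16 = 2×8
so gcd(56, 40) = 8.
8 divides 1560, so solutions exist.
Back-substitute for Bézout coefficients:
  8 = 40 - 2×16
  ... = 40×(3) + 56×(-2)
Scale by 1560/8 = 195: (u₀, v₀) = (585, -390).
General solution: u = 585 + 7t, v = -390 - 5t for integer t.
u ≥ 0: smallest is 585 mod 7 = 4 (at t = -83), with v = 25.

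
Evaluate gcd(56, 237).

1

gcd(237, 56):
  237 = 4·56 + 13
  56 = 4·13 + 4
  13 = 3·4 + 1
  4 = 4·1
so gcd(237, 56) = 1.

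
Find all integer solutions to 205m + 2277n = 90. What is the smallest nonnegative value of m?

gcd(2277, 205):
  2277 = 11·205 + 22
  205 = 9·22 + 7
  22 = 3·7 + 1
  7 = 7·1
so gcd(2277, 205) = 1.
1 divides 90, so solutions exist.
Back-substitute for Bézout coefficients:
  1 = 22 - 3·7
  ... = 205·(-311) + 2277·(28)
Scale by 90/1 = 90: (m₀, n₀) = (-27990, 2520).
General solution: m = -27990 + 2277t, n = 2520 - 205t for integer t.
m ≥ 0: smallest is -27990 mod 2277 = 1611 (at t = 13), with n = -145.

1611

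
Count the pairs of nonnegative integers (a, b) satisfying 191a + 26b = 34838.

7

gcd(191, 26):
  191 = 7×26 + 9
  26 = 2×9 + 8
  9 = 1×8 + 1
  8 = 8×1
so gcd(191, 26) = 1.
Back-substitute for Bézout coefficients:
  1 = 9 - 1×8
  ... = 191×(3) + 26×(-22)
Scale by 34838: one solution is (104514, -766436). Reduce a mod 26: (20, 1193).
General: a = 20 + 26t, b = 1193 - 191t.
a ≥ 0 ⇒ t ≥ 0; b ≥ 0 ⇒ t ≤ 6. So t ∈ [0, 6]: 7 solutions.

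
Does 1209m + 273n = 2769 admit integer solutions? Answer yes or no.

gcd(1209, 273) = 39.
39 divides 2769, so integer solutions exist.

yes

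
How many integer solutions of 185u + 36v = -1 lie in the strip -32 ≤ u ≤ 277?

9

gcd(185, 36) = 1.
By Bézout, 185×(-7) + 36×(36) = 1.
Particular solution: (7, -36).
General solution: u = 7 + 36t, v = -36 - 185t for integer t.
-32 ≤ 7 + 36t ≤ 277 gives t ∈ [-1, 7], which is 9 values.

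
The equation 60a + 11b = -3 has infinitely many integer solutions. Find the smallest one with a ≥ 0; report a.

6

gcd(60, 11) = 1  (60 = 5·11 + 5, 11 = 2·5 + 1, 5 = 5·1).
1 divides -3, so solutions exist.
Back-substituting, 60·(-2) + 11·(11) = 1.
Scale by -3/1 = -3: (a₀, b₀) = (6, -33).
General solution: a = 6 + 11t, b = -33 - 60t for integer t.
a ≥ 0: smallest is 6 mod 11 = 6 (at t = 0), with b = -33.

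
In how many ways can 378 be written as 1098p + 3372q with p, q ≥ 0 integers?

gcd(3372, 1098) = 6  (3372 = 3*1098 + 78, 1098 = 14*78 + 6, 78 = 13*6).
Back-substituting, 1098*(43) + 3372*(-14) = 6.
Scale by 63: one solution is (2709, -882). Reduce p mod 562: (461, -150).
General: p = 461 + 562t, q = -150 - 183t.
p ≥ 0 ⇒ t ≥ 0; q ≥ 0 ⇒ t ≤ -1. So t ∈ [0, -1]: 0 solutions.

0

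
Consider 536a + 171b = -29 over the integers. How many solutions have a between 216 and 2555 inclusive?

gcd(536, 171):
  536 = 3*171 + 23
  171 = 7*23 + 10
  23 = 2*10 + 3
  10 = 3*3 + 1
  3 = 3*1
so gcd(536, 171) = 1.
Back-substitute for Bézout coefficients:
  1 = 10 - 3*3
  ... = 536*(-52) + 171*(163)
Scale by -29: particular solution (1508, -4727); reduce a mod 171: (140, -439).
General solution: a = 140 + 171t, b = -439 - 536t for integer t.
216 ≤ 140 + 171t ≤ 2555 gives t ∈ [1, 14], which is 14 values.

14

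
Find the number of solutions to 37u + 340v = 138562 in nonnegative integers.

gcd(340, 37):
  340 = 9·37 + 7
  37 = 5·7 + 2
  7 = 3·2 + 1
  2 = 2·1
so gcd(340, 37) = 1.
Back-substitute for Bézout coefficients:
  1 = 7 - 3·2
  ... = 37·(-147) + 340·(16)
Scale by 138562: one solution is (-20368614, 2216992). Reduce u mod 340: (106, 396).
General: u = 106 + 340t, v = 396 - 37t.
u ≥ 0 ⇒ t ≥ 0; v ≥ 0 ⇒ t ≤ 10. So t ∈ [0, 10]: 11 solutions.

11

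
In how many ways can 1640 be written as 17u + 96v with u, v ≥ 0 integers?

gcd(96, 17):
  96 = 5×17 + 11
  17 = 1×11 + 6
  11 = 1×6 + 5
  6 = 1×5 + 1
  5 = 5×1
so gcd(96, 17) = 1.
Back-substitute for Bézout coefficients:
  1 = 6 - 1×5
  ... = 17×(17) + 96×(-3)
Scale by 1640: one solution is (27880, -4920). Reduce u mod 96: (40, 10).
General: u = 40 + 96t, v = 10 - 17t.
u ≥ 0 ⇒ t ≥ 0; v ≥ 0 ⇒ t ≤ 0. So t ∈ [0, 0]: 1 solution.

1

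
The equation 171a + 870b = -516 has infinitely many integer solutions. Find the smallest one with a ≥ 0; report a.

114

gcd(870, 171):
  870 = 5·171 + 15
  171 = 11·15 + 6
  15 = 2·6 + 3
  6 = 2·3
so gcd(870, 171) = 3.
3 divides -516, so solutions exist.
Back-substitute for Bézout coefficients:
  3 = 15 - 2·6
  ... = 171·(-117) + 870·(23)
Scale by -516/3 = -172: (a₀, b₀) = (20124, -3956).
General solution: a = 20124 + 290t, b = -3956 - 57t for integer t.
a ≥ 0: smallest is 20124 mod 290 = 114 (at t = -69), with b = -23.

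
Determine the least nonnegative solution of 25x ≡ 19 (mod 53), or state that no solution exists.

5

gcd(53, 25) = 1  (53 = 2*25 + 3, 25 = 8*3 + 1, 3 = 3*1).
1 divides 19, so solutions exist.
Back-substituting, 25*(17) + 53*(-8) = 1.
So 25*(17) ≡ 1 (mod 53); multiply by 19: x ≡ 323 (mod 53).
Smallest nonnegative: x = 323 mod 53 = 5.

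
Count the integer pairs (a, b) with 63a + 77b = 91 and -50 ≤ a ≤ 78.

gcd(77, 63):
  77 = 1*63 + 14
  63 = 4*14 + 7
  14 = 2*7
so gcd(77, 63) = 7.
Back-substitute for Bézout coefficients:
  7 = 63 - 4*14
  ... = 63*(5) + 77*(-4)
Scale by 13: particular solution (65, -52); reduce a mod 11: (10, -7).
General solution: a = 10 + 11t, b = -7 - 9t for integer t.
-50 ≤ 10 + 11t ≤ 78 gives t ∈ [-5, 6], which is 12 values.

12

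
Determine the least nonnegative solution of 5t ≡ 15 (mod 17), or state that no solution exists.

3

gcd(17, 5) = 1  (17 = 3*5 + 2, 5 = 2*2 + 1, 2 = 2*1).
1 divides 15, so solutions exist.
Back-substituting, 5*(7) + 17*(-2) = 1.
So 5*(7) ≡ 1 (mod 17); multiply by 15: t ≡ 105 (mod 17).
Smallest nonnegative: t = 105 mod 17 = 3.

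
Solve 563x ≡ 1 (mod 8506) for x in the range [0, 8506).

gcd(8506, 563) = 1  (8506 = 15*563 + 61, 563 = 9*61 + 14, 61 = 4*14 + 5, 14 = 2*5 + 4, 5 = 1*4 + 1, 4 = 4*1).
Back-substituting, 563*(-1813) + 8506*(120) = 1.
So 563*-1813 ≡ 1 (mod 8506), and -1813 mod 8506 = 6693.

6693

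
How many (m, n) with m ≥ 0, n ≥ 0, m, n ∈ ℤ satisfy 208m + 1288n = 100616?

3

gcd(1288, 208) = 8  (1288 = 6*208 + 40, 208 = 5*40 + 8, 40 = 5*8).
Back-substituting, 208*(31) + 1288*(-5) = 8.
Scale by 12577: one solution is (389887, -62885). Reduce m mod 161: (106, 61).
General: m = 106 + 161t, n = 61 - 26t.
m ≥ 0 ⇒ t ≥ 0; n ≥ 0 ⇒ t ≤ 2. So t ∈ [0, 2]: 3 solutions.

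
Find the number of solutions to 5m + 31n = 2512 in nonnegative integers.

gcd(31, 5):
  31 = 6*5 + 1
  5 = 5*1
so gcd(31, 5) = 1.
Back-substitute for Bézout coefficients:
  1 = 31 - 6*5
  ... = 5*(-6) + 31*(1)
Scale by 2512: one solution is (-15072, 2512). Reduce m mod 31: (25, 77).
General: m = 25 + 31t, n = 77 - 5t.
m ≥ 0 ⇒ t ≥ 0; n ≥ 0 ⇒ t ≤ 15. So t ∈ [0, 15]: 16 solutions.

16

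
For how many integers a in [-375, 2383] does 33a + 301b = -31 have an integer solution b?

gcd(301, 33):
  301 = 9×33 + 4
  33 = 8×4 + 1
  4 = 4×1
so gcd(301, 33) = 1.
Back-substitute for Bézout coefficients:
  1 = 33 - 8×4
  ... = 33×(73) + 301×(-8)
Scale by -31: particular solution (-2263, 248); reduce a mod 301: (145, -16).
General solution: a = 145 + 301t, b = -16 - 33t for integer t.
-375 ≤ 145 + 301t ≤ 2383 gives t ∈ [-1, 7], which is 9 values.

9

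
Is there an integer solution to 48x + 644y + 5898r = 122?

yes

gcd(644, 48) = 4  (644 = 13×48 + 20, 48 = 2×20 + 8, 20 = 2×8 + 4, 8 = 2×4).
gcd(4, 5898) = 2.
2 divides 122, so integer solutions exist.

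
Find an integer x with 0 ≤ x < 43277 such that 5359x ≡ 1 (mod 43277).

37293

gcd(43277, 5359):
  43277 = 8*5359 + 405
  5359 = 13*405 + 94
  405 = 4*94 + 29
  94 = 3*29 + 7
  29 = 4*7 + 1
  7 = 7*1
so gcd(43277, 5359) = 1.
Back-substitute for Bézout coefficients:
  1 = 29 - 4*7
  ... = 5359*(-5984) + 43277*(741)
So 5359*-5984 ≡ 1 (mod 43277), and -5984 mod 43277 = 37293.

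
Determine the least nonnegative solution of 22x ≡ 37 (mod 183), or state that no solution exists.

gcd(183, 22) = 1  (183 = 8×22 + 7, 22 = 3×7 + 1, 7 = 7×1).
1 divides 37, so solutions exist.
Back-substituting, 22×(25) + 183×(-3) = 1.
So 22×(25) ≡ 1 (mod 183); multiply by 37: x ≡ 925 (mod 183).
Smallest nonnegative: x = 925 mod 183 = 10.

10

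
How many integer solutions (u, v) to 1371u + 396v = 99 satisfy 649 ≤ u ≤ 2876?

gcd(1371, 396) = 3.
By Bézout, 1371*(13) + 396*(-45) = 3.
Particular solution: (33, -114).
General solution: u = 33 + 132t, v = -114 - 457t for integer t.
649 ≤ 33 + 132t ≤ 2876 gives t ∈ [5, 21], which is 17 values.

17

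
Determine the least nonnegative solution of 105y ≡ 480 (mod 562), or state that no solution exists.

406

gcd(562, 105):
  562 = 5×105 + 37
  105 = 2×37 + 31
  37 = 1×31 + 6
  31 = 5×6 + 1
  6 = 6×1
so gcd(562, 105) = 1.
1 divides 480, so solutions exist.
Back-substitute for Bézout coefficients:
  1 = 31 - 5×6
  ... = 105×(91) + 562×(-17)
So 105×(91) ≡ 1 (mod 562); multiply by 480: y ≡ 43680 (mod 562).
Smallest nonnegative: y = 43680 mod 562 = 406.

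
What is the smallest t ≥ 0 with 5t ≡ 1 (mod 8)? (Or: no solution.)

5

gcd(8, 5):
  8 = 1*5 + 3
  5 = 1*3 + 2
  3 = 1*2 + 1
  2 = 2*1
so gcd(8, 5) = 1.
1 divides 1, so solutions exist.
Back-substitute for Bézout coefficients:
  1 = 3 - 1*2
  ... = 5*(-3) + 8*(2)
So 5*(-3) ≡ 1 (mod 8); multiply by 1: t ≡ -3 (mod 8).
Smallest nonnegative: t = -3 mod 8 = 5.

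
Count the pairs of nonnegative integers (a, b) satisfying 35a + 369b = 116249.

9

gcd(369, 35):
  369 = 10·35 + 19
  35 = 1·19 + 16
  19 = 1·16 + 3
  16 = 5·3 + 1
  3 = 3·1
so gcd(369, 35) = 1.
Back-substitute for Bézout coefficients:
  1 = 16 - 5·3
  ... = 35·(116) + 369·(-11)
Scale by 116249: one solution is (13484884, -1278739). Reduce a mod 369: (148, 301).
General: a = 148 + 369t, b = 301 - 35t.
a ≥ 0 ⇒ t ≥ 0; b ≥ 0 ⇒ t ≤ 8. So t ∈ [0, 8]: 9 solutions.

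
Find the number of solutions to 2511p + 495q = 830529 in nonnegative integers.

gcd(2511, 495) = 9  (2511 = 5×495 + 36, 495 = 13×36 + 27, 36 = 1×27 + 9, 27 = 3×9).
Back-substituting, 2511×(14) + 495×(-71) = 9.
Scale by 92281: one solution is (1291934, -6551951). Reduce p mod 55: (39, 1480).
General: p = 39 + 55t, q = 1480 - 279t.
p ≥ 0 ⇒ t ≥ 0; q ≥ 0 ⇒ t ≤ 5. So t ∈ [0, 5]: 6 solutions.

6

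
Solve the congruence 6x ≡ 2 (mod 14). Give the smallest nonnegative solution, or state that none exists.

5

gcd(14, 6):
  14 = 2*6 + 2
  6 = 3*2
so gcd(14, 6) = 2.
2 divides 2, so solutions exist.
Back-substitute for Bézout coefficients:
  2 = 14 - 2*6
  ... = 6*(-2) + 14*(1)
So 6*(-2) ≡ 2 (mod 14); multiply by 1: x ≡ -2 (mod 7).
Smallest nonnegative: x = -2 mod 7 = 5.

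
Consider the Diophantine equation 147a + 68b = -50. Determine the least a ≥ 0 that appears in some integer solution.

14

gcd(147, 68):
  147 = 2*68 + 11
  68 = 6*11 + 2
  11 = 5*2 + 1
  2 = 2*1
so gcd(147, 68) = 1.
1 divides -50, so solutions exist.
Back-substitute for Bézout coefficients:
  1 = 11 - 5*2
  ... = 147*(31) + 68*(-67)
Scale by -50/1 = -50: (a₀, b₀) = (-1550, 3350).
General solution: a = -1550 + 68t, b = 3350 - 147t for integer t.
a ≥ 0: smallest is -1550 mod 68 = 14 (at t = 23), with b = -31.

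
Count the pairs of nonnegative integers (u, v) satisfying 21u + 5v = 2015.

20

gcd(21, 5):
  21 = 4×5 + 1
  5 = 5×1
so gcd(21, 5) = 1.
Back-substitute for Bézout coefficients:
  1 = 21 - 4×5
  ... = 21×(1) + 5×(-4)
Scale by 2015: one solution is (2015, -8060). Reduce u mod 5: (0, 403).
General: u = 0 + 5t, v = 403 - 21t.
u ≥ 0 ⇒ t ≥ 0; v ≥ 0 ⇒ t ≤ 19. So t ∈ [0, 19]: 20 solutions.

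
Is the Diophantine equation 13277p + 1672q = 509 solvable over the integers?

no

gcd(13277, 1672) = 11.
11 does not divide 509 (remainder 3), so no integer solutions.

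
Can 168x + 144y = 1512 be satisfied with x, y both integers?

yes

gcd(168, 144) = 24  (168 = 1·144 + 24, 144 = 6·24).
24 divides 1512, so integer solutions exist.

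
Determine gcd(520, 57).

gcd(520, 57):
  520 = 9*57 + 7
  57 = 8*7 + 1
  7 = 7*1
so gcd(520, 57) = 1.

1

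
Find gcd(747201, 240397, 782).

gcd(747201, 240397) = 17  (747201 = 3*240397 + 26010, 240397 = 9*26010 + 6307, 26010 = 4*6307 + 782, 6307 = 8*782 + 51, 782 = 15*51 + 17, 51 = 3*17).
gcd(17, 782) = 17.

17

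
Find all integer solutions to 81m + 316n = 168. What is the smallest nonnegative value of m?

gcd(316, 81):
  316 = 3·81 + 73
  81 = 1·73 + 8
  73 = 9·8 + 1
  8 = 8·1
so gcd(316, 81) = 1.
1 divides 168, so solutions exist.
Back-substitute for Bézout coefficients:
  1 = 73 - 9·8
  ... = 81·(-39) + 316·(10)
Scale by 168/1 = 168: (m₀, n₀) = (-6552, 1680).
General solution: m = -6552 + 316t, n = 1680 - 81t for integer t.
m ≥ 0: smallest is -6552 mod 316 = 84 (at t = 21), with n = -21.

84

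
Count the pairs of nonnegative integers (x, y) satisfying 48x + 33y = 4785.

gcd(48, 33) = 3  (48 = 1·33 + 15, 33 = 2·15 + 3, 15 = 5·3).
Back-substituting, 48·(-2) + 33·(3) = 3.
Scale by 1595: one solution is (-3190, 4785). Reduce x mod 11: (0, 145).
General: x = 0 + 11t, y = 145 - 16t.
x ≥ 0 ⇒ t ≥ 0; y ≥ 0 ⇒ t ≤ 9. So t ∈ [0, 9]: 10 solutions.

10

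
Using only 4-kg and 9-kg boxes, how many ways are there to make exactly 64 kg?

Need nonnegative integers with 4j + 9k = 64.
gcd(4, 9) = 1, and 4·(-2) + 9·(1) = 1.
So (j₀, k₀) = (-128, 64); general j = -128 + 9t, k = 64 - 4t.
j ≥ 0 ⇒ t ≥ 15; k ≥ 0 ⇒ t ≤ 16. That's 2 values of t.

2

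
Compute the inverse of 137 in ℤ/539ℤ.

gcd(539, 137):
  539 = 3·137 + 128
  137 = 1·128 + 9
  128 = 14·9 + 2
  9 = 4·2 + 1
  2 = 2·1
so gcd(539, 137) = 1.
Back-substitute for Bézout coefficients:
  1 = 9 - 4·2
  ... = 137·(240) + 539·(-61)
So 137·240 ≡ 1 (mod 539), and 240 mod 539 = 240.

240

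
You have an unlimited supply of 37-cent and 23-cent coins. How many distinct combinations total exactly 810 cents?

Need nonnegative integers with 37j + 23k = 810.
gcd(37, 23) = 1, and 37·(5) + 23·(-8) = 1.
So (j₀, k₀) = (4050, -6480); general j = 4050 + 23t, k = -6480 - 37t.
j ≥ 0 ⇒ t ≥ -176; k ≥ 0 ⇒ t ≤ -176. That's 1 value of t.

1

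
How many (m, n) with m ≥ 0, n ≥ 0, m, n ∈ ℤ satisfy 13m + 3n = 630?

17

gcd(13, 3) = 1  (13 = 4*3 + 1, 3 = 3*1).
Back-substituting, 13*(1) + 3*(-4) = 1.
Scale by 630: one solution is (630, -2520). Reduce m mod 3: (0, 210).
General: m = 0 + 3t, n = 210 - 13t.
m ≥ 0 ⇒ t ≥ 0; n ≥ 0 ⇒ t ≤ 16. So t ∈ [0, 16]: 17 solutions.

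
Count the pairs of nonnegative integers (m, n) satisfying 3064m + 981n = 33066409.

gcd(3064, 981):
  3064 = 3·981 + 121
  981 = 8·121 + 13
  121 = 9·13 + 4
  13 = 3·4 + 1
  4 = 4·1
so gcd(3064, 981) = 1.
Back-substitute for Bézout coefficients:
  1 = 13 - 3·4
  ... = 3064·(-227) + 981·(709)
Scale by 33066409: one solution is (-7506074843, 23444083981). Reduce m mod 981: (550, 31989).
General: m = 550 + 981t, n = 31989 - 3064t.
m ≥ 0 ⇒ t ≥ 0; n ≥ 0 ⇒ t ≤ 10. So t ∈ [0, 10]: 11 solutions.

11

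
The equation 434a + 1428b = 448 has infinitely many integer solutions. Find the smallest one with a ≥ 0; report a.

80

gcd(1428, 434) = 14  (1428 = 3·434 + 126, 434 = 3·126 + 56, 126 = 2·56 + 14, 56 = 4·14).
14 divides 448, so solutions exist.
Back-substituting, 434·(-23) + 1428·(7) = 14.
Scale by 448/14 = 32: (a₀, b₀) = (-736, 224).
General solution: a = -736 + 102t, b = 224 - 31t for integer t.
a ≥ 0: smallest is -736 mod 102 = 80 (at t = 8), with b = -24.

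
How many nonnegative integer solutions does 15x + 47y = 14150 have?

20

gcd(47, 15) = 1.
By Bézout, 15*(22) + 47*(-7) = 1.
One solution: (19, 295).
General: x = 19 + 47t, y = 295 - 15t.
x ≥ 0 ⇒ t ≥ 0; y ≥ 0 ⇒ t ≤ 19. So t ∈ [0, 19]: 20 solutions.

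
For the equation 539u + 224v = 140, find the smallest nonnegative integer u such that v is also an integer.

gcd(539, 224) = 7  (539 = 2×224 + 91, 224 = 2×91 + 42, 91 = 2×42 + 7, 42 = 6×7).
7 divides 140, so solutions exist.
Back-substituting, 539×(5) + 224×(-12) = 7.
Scale by 140/7 = 20: (u₀, v₀) = (100, -240).
General solution: u = 100 + 32t, v = -240 - 77t for integer t.
u ≥ 0: smallest is 100 mod 32 = 4 (at t = -3), with v = -9.

4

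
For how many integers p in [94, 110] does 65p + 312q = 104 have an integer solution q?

gcd(312, 65) = 13.
By Bézout, 65*(5) + 312*(-1) = 13.
Particular solution: (16, -3).
General solution: p = 16 + 24t, q = -3 - 5t for integer t.
94 ≤ 16 + 24t ≤ 110 gives t ∈ [4, 3], which is 0 values.

0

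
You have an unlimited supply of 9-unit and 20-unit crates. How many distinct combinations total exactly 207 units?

Need nonnegative integers with 9j + 20k = 207.
gcd(9, 20) = 1, and 9·(9) + 20·(-4) = 1.
So (j₀, k₀) = (1863, -828); general j = 1863 + 20t, k = -828 - 9t.
j ≥ 0 ⇒ t ≥ -93; k ≥ 0 ⇒ t ≤ -92. That's 2 values of t.

2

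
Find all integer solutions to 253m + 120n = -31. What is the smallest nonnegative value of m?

53

gcd(253, 120):
  253 = 2*120 + 13
  120 = 9*13 + 3
  13 = 4*3 + 1
  3 = 3*1
so gcd(253, 120) = 1.
1 divides -31, so solutions exist.
Back-substitute for Bézout coefficients:
  1 = 13 - 4*3
  ... = 253*(37) + 120*(-78)
Scale by -31/1 = -31: (m₀, n₀) = (-1147, 2418).
General solution: m = -1147 + 120t, n = 2418 - 253t for integer t.
m ≥ 0: smallest is -1147 mod 120 = 53 (at t = 10), with n = -112.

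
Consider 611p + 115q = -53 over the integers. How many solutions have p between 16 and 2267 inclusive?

20

gcd(611, 115):
  611 = 5×115 + 36
  115 = 3×36 + 7
  36 = 5×7 + 1
  7 = 7×1
so gcd(611, 115) = 1.
Back-substitute for Bézout coefficients:
  1 = 36 - 5×7
  ... = 611×(16) + 115×(-85)
Scale by -53: particular solution (-848, 4505); reduce p mod 115: (72, -383).
General solution: p = 72 + 115t, q = -383 - 611t for integer t.
16 ≤ 72 + 115t ≤ 2267 gives t ∈ [0, 19], which is 20 values.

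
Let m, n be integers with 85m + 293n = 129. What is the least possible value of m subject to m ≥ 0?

198

gcd(293, 85):
  293 = 3·85 + 38
  85 = 2·38 + 9
  38 = 4·9 + 2
  9 = 4·2 + 1
  2 = 2·1
so gcd(293, 85) = 1.
1 divides 129, so solutions exist.
Back-substitute for Bézout coefficients:
  1 = 9 - 4·2
  ... = 85·(131) + 293·(-38)
Scale by 129/1 = 129: (m₀, n₀) = (16899, -4902).
General solution: m = 16899 + 293t, n = -4902 - 85t for integer t.
m ≥ 0: smallest is 16899 mod 293 = 198 (at t = -57), with n = -57.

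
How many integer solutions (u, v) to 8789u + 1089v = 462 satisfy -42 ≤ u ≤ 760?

8

gcd(8789, 1089) = 11  (8789 = 8·1089 + 77, 1089 = 14·77 + 11, 77 = 7·11).
Back-substituting, 8789·(-14) + 1089·(113) = 11.
Scale by 42: particular solution (-588, 4746); reduce u mod 99: (6, -48).
General solution: u = 6 + 99t, v = -48 - 799t for integer t.
-42 ≤ 6 + 99t ≤ 760 gives t ∈ [0, 7], which is 8 values.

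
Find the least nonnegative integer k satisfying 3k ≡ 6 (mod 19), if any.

gcd(19, 3):
  19 = 6×3 + 1
  3 = 3×1
so gcd(19, 3) = 1.
1 divides 6, so solutions exist.
Back-substitute for Bézout coefficients:
  1 = 19 - 6×3
  ... = 3×(-6) + 19×(1)
So 3×(-6) ≡ 1 (mod 19); multiply by 6: k ≡ -36 (mod 19).
Smallest nonnegative: k = -36 mod 19 = 2.

2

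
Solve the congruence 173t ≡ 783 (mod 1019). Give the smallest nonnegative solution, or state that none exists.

gcd(1019, 173) = 1  (1019 = 5×173 + 154, 173 = 1×154 + 19, 154 = 8×19 + 2, 19 = 9×2 + 1, 2 = 2×1).
1 divides 783, so solutions exist.
Back-substituting, 173×(483) + 1019×(-82) = 1.
So 173×(483) ≡ 1 (mod 1019); multiply by 783: t ≡ 378189 (mod 1019).
Smallest nonnegative: t = 378189 mod 1019 = 140.

140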